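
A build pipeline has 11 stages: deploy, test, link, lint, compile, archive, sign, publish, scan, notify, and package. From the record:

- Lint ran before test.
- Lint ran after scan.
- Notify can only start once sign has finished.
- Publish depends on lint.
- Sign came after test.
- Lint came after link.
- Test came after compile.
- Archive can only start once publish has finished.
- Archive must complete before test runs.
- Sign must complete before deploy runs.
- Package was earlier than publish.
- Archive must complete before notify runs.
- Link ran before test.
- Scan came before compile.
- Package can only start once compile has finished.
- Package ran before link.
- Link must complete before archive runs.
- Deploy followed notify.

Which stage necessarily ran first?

scan

Scan has a chain of constraints placing it before every other stage, so scan must be first.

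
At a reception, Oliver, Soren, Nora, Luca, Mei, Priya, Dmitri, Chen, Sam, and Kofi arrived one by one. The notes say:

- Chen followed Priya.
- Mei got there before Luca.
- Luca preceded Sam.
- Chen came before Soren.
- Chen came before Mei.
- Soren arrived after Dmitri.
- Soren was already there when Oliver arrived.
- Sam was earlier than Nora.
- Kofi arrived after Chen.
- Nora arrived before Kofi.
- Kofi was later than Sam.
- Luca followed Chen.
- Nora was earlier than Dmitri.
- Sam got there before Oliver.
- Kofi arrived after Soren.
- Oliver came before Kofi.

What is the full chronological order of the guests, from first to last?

The constraints fix every adjacent pair, so only one ordering works:
Priya → Chen → Mei → Luca → Sam → Nora → Dmitri → Soren → Oliver → Kofi.

Priya, Chen, Mei, Luca, Sam, Nora, Dmitri, Soren, Oliver, Kofi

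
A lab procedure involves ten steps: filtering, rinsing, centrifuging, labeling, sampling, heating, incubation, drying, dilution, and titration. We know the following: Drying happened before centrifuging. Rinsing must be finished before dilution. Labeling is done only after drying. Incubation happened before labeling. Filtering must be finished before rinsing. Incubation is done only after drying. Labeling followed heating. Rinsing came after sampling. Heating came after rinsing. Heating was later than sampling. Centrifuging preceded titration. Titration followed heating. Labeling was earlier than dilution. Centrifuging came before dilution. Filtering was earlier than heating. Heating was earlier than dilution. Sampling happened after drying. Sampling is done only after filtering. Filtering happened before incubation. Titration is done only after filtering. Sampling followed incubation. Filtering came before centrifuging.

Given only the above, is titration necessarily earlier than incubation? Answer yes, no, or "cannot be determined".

no

Tracing the constraints gives incubation → sampling → heating → titration, so incubation must come before titration.
That means titration cannot be before incubation.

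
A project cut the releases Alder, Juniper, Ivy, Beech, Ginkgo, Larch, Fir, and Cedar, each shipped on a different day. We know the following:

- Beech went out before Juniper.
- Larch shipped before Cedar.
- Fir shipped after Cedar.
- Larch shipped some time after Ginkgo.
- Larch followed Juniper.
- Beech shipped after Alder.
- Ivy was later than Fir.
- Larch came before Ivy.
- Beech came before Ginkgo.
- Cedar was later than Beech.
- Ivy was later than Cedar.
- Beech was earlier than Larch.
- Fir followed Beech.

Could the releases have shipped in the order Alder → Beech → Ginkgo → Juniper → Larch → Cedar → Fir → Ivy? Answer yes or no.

Check each stated constraint against the proposed order — e.g. Beech is ahead of Cedar; Beech is ahead of Fir. Every pair is in the required order; nothing is violated.

yes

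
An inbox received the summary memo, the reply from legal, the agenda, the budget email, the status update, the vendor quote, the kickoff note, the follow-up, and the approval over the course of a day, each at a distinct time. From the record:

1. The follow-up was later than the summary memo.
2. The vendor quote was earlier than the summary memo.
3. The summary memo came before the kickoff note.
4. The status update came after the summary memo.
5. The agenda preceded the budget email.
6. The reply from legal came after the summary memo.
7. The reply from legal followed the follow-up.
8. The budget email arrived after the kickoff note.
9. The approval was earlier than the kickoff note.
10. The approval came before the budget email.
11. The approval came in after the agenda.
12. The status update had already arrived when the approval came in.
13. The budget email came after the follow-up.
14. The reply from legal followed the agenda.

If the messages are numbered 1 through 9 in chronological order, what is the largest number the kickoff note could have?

8

The kickoff note must come before the budget email — 1 message forced after it.
Everything else can be placed before the kickoff note in some valid order, so the kickoff note can sit as late as position 9 − 1 = 8.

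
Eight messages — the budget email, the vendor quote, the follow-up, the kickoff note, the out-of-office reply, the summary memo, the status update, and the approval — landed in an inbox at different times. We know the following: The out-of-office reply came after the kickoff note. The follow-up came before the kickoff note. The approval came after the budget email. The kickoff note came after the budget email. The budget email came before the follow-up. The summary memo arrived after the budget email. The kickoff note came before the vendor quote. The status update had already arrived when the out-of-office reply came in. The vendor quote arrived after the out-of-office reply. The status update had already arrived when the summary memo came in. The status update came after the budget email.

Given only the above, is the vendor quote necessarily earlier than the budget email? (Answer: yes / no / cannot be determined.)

no

Tracing the constraints gives the budget email → the kickoff note → the vendor quote, so the budget email must come before the vendor quote.
That means the vendor quote cannot be before the budget email.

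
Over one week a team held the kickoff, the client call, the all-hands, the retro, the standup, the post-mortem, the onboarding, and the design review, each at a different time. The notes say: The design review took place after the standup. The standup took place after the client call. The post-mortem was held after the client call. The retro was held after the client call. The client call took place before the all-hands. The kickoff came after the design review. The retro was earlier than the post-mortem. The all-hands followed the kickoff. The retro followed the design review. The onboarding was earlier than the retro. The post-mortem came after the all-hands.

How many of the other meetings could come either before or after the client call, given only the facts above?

1

Forced after the client call: the all-hands, the design review, the kickoff, the post-mortem, the retro, and the standup.
That leaves the onboarding with no forced order relative to the client call — 1.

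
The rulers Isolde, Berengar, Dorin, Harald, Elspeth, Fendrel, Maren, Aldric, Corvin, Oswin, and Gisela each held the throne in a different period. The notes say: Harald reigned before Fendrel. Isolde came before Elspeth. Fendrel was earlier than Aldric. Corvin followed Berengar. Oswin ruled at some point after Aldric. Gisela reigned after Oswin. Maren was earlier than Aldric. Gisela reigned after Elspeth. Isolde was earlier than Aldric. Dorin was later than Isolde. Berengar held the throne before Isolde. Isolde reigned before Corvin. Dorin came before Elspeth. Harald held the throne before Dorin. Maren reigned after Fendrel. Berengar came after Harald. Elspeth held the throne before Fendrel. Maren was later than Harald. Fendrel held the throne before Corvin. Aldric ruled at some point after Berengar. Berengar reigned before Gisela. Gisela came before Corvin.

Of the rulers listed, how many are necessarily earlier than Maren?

Directly stated before Maren: Fendrel and Harald.
Berengar reaches Maren via Berengar → Isolde → Elspeth → Fendrel → Maren.
Dorin reaches Maren via Dorin → Elspeth → Fendrel → Maren.
Elspeth reaches Maren via Elspeth → Fendrel → Maren.
Likewise Isolde reaches Maren by chaining the stated constraints.
No chain forces Corvin (or any of the others) ahead of Maren.
That's Berengar, Dorin, Elspeth, Fendrel, Harald, and Isolde — 6 in all.

6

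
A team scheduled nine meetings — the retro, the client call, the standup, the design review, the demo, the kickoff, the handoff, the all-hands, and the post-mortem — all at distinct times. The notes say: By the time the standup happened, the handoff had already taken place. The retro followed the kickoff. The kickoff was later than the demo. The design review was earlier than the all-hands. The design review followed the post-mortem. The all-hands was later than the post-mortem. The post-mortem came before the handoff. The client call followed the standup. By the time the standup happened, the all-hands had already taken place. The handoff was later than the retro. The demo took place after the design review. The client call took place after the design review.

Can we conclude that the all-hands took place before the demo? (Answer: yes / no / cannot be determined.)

cannot be determined

No chain of stated constraints runs from the all-hands to the demo, and none runs from the demo to the all-hands either.
So the relative order of the all-hands and the demo is not fixed by the given facts.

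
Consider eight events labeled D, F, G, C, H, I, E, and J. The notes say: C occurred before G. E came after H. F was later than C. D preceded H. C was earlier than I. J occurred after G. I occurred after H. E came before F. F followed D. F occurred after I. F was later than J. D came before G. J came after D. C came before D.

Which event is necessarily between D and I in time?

H

Tracing the constraints gives D → H → I, so H sits after D and before I.
No other event is forced both after D and before I.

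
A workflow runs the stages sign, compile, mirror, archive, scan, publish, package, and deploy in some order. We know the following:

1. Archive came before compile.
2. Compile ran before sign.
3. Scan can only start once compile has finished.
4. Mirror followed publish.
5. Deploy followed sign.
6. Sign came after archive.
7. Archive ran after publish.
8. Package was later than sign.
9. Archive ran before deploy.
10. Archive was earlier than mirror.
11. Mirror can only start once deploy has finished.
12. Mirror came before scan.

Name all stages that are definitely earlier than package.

Directly stated before package: sign.
Archive reaches package via archive → sign → package.
Compile reaches package via compile → sign → package.
Publish reaches package via publish → archive → sign → package.

archive, compile, publish, sign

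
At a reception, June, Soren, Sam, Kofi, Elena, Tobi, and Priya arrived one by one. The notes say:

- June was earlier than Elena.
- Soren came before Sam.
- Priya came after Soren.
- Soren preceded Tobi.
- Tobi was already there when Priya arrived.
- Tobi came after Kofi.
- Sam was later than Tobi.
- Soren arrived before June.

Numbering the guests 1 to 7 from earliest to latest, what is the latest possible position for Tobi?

5

Tobi must come before Priya and Sam — 2 guests forced after them.
Everything else can be placed before Tobi in some valid order, so Tobi can sit as late as position 7 − 2 = 5.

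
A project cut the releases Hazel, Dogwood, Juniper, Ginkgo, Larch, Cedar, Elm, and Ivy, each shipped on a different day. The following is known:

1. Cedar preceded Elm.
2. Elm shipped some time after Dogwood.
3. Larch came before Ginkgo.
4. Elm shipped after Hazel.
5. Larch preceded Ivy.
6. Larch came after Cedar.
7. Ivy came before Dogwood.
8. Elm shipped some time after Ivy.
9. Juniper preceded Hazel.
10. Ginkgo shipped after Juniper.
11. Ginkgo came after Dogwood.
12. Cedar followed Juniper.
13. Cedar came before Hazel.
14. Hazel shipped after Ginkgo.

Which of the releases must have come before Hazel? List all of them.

Cedar, Dogwood, Ginkgo, Ivy, Juniper, Larch

Directly stated before Hazel: Cedar, Ginkgo, and Juniper.
Dogwood reaches Hazel via Dogwood → Ginkgo → Hazel.
Ivy reaches Hazel via Ivy → Dogwood → Ginkgo → Hazel.
Larch reaches Hazel via Larch → Ginkgo → Hazel.
No chain forces Elm ahead of Hazel.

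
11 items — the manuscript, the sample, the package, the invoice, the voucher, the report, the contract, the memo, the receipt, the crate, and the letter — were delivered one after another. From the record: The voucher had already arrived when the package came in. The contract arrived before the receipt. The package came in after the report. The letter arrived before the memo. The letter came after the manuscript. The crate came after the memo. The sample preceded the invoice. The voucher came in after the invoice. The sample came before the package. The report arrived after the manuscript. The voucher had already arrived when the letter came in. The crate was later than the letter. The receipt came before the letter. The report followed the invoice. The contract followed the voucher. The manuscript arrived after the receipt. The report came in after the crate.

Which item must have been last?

Every other item has a chain of constraints placing it before the package, so the package is last.

the package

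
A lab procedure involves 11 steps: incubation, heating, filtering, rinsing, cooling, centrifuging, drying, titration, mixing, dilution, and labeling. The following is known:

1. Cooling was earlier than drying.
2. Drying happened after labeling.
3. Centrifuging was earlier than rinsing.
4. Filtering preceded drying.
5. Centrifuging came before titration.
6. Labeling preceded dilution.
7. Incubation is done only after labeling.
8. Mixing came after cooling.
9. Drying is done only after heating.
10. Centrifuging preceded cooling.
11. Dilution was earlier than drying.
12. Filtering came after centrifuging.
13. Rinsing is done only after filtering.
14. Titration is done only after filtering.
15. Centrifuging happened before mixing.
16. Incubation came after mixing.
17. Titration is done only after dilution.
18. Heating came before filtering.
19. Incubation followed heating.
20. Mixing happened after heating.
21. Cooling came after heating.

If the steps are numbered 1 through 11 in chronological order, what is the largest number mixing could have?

10

Mixing must come before incubation — 1 step forced after it.
Everything else can be placed before mixing in some valid order, so mixing can sit as late as position 11 − 1 = 10.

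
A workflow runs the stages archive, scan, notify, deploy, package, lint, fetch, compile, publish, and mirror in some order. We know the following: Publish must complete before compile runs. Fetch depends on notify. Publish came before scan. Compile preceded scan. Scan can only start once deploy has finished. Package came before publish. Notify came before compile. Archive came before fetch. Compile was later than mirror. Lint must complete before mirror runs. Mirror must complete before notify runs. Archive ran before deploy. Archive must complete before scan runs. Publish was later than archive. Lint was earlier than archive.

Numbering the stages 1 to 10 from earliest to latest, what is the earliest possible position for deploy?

Archive and lint must both come before deploy — 2 forced predecessors.
Nothing else is forced ahead of deploy, so its earliest slot is position 2 + 1 = 3.

3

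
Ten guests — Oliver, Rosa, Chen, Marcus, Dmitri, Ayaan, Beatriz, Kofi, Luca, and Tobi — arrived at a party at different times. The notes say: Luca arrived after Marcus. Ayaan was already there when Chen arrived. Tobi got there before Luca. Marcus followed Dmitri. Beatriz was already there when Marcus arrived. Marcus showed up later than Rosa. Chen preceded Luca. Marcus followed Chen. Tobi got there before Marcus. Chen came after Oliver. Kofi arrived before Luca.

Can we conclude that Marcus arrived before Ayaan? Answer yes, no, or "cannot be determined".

no

Tracing the constraints gives Ayaan → Chen → Marcus, so Ayaan must come before Marcus.
That means Marcus cannot be before Ayaan.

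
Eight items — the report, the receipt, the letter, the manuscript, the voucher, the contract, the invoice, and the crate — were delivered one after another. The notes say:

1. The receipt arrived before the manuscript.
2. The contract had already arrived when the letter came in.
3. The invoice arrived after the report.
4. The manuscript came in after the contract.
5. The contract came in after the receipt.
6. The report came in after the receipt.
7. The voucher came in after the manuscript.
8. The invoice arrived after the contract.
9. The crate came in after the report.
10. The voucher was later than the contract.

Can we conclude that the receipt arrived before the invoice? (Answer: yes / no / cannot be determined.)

yes

Chain the constraints: the receipt → the contract → the invoice. Each link is directly stated, so the receipt comes before the invoice.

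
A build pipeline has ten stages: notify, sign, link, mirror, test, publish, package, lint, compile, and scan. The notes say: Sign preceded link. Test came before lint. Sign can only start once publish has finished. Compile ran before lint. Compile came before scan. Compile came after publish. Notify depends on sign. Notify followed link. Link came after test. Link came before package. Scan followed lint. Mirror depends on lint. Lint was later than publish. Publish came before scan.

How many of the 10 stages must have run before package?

4

Directly stated before package: link.
Publish reaches package via publish → sign → link → package.
Sign reaches package via sign → link → package.
Test reaches package via test → link → package.
No chain forces notify (or any of the others) ahead of package.
That's link, publish, sign, and test — 4 in all.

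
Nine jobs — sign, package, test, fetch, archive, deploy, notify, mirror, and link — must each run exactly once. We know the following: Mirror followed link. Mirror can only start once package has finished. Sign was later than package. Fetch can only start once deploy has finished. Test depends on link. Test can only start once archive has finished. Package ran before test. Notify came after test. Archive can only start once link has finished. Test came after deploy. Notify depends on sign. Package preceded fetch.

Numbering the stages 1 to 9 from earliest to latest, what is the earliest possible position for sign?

2

Package must come before sign — 1 forced predecessor.
Nothing else is forced ahead of sign, so its earliest slot is position 1 + 1 = 2.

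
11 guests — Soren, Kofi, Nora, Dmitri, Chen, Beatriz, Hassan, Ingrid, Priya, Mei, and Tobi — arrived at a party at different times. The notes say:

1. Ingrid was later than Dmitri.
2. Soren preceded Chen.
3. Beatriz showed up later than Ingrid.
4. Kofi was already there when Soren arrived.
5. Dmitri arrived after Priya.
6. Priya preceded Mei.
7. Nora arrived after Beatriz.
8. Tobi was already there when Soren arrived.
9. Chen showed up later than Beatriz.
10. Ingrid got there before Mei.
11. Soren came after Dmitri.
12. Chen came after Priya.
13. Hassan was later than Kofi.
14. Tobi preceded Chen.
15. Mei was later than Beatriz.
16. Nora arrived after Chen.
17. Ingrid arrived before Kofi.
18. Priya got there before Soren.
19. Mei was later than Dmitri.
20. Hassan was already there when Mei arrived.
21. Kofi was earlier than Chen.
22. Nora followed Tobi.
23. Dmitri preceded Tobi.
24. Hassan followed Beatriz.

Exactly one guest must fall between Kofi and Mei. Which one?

Hassan

Tracing the constraints gives Kofi → Hassan → Mei, so Hassan sits after Kofi and before Mei.
No other guest is forced both after Kofi and before Mei.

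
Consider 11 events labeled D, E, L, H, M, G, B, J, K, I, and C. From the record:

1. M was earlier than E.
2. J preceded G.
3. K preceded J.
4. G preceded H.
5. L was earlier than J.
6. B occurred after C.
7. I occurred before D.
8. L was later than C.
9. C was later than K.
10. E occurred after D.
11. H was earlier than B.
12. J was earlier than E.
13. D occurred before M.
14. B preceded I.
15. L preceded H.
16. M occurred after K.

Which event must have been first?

K

K has a chain of constraints placing it before every other event, so K must be first.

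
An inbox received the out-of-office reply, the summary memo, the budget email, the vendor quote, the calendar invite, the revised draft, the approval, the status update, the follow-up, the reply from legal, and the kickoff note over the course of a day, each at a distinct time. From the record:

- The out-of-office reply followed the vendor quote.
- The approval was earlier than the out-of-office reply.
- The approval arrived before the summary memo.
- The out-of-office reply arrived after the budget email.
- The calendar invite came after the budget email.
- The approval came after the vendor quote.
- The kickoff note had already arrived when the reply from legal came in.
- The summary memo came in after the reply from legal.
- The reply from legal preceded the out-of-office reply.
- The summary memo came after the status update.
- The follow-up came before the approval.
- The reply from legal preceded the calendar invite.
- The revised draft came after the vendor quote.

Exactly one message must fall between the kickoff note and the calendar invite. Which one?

the reply from legal

Tracing the constraints gives the kickoff note → the reply from legal → the calendar invite, so the reply from legal sits after the kickoff note and before the calendar invite.
No other message is forced both after the kickoff note and before the calendar invite.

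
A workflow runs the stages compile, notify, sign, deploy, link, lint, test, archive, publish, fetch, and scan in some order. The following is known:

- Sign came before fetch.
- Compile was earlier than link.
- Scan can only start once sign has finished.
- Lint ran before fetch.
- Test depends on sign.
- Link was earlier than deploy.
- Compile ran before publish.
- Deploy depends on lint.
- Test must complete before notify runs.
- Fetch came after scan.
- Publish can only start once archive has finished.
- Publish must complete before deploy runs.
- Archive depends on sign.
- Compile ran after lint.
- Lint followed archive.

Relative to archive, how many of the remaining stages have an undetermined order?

Forced before archive: sign; forced after archive: compile, deploy, fetch, link, lint, and publish.
That leaves notify, scan, and test with no forced order relative to archive — 3.

3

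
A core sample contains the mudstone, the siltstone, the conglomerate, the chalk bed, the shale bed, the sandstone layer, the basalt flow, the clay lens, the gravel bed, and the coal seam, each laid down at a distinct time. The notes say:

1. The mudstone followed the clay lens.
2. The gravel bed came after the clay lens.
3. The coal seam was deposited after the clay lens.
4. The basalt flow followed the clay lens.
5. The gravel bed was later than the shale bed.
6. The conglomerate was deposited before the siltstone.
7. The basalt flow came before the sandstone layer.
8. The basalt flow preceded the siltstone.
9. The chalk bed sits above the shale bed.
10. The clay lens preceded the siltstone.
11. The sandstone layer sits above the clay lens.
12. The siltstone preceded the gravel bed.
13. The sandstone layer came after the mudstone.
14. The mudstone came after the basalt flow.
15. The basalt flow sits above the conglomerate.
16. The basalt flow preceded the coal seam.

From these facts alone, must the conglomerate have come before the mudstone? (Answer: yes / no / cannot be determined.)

yes

Chain the constraints: the conglomerate → the basalt flow → the mudstone. Each link is directly stated, so the conglomerate comes before the mudstone.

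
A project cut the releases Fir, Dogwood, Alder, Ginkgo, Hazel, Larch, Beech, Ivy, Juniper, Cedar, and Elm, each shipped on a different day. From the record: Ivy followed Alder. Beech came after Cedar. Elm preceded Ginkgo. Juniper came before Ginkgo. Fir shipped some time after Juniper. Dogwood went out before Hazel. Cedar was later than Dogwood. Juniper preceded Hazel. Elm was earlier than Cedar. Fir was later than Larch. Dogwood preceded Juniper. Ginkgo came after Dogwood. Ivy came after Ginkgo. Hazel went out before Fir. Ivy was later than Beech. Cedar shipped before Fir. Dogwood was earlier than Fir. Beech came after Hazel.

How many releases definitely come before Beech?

Directly stated before Beech: Cedar and Hazel.
Dogwood reaches Beech via Dogwood → Cedar → Beech.
Elm reaches Beech via Elm → Cedar → Beech.
Juniper reaches Beech via Juniper → Hazel → Beech.
No chain forces Larch (or any of the others) ahead of Beech.
That's Cedar, Dogwood, Elm, Hazel, and Juniper — 5 in all.

5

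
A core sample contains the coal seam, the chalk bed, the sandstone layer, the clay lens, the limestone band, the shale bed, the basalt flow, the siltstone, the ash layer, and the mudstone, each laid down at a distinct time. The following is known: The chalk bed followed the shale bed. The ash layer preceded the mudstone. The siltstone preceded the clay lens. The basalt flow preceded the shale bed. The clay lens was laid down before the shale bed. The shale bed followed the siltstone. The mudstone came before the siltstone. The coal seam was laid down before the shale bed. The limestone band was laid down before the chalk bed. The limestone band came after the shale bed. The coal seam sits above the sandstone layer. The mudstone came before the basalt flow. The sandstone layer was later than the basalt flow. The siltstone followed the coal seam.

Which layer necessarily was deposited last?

Every other layer has a chain of constraints placing it before the chalk bed, so the chalk bed is last.

the chalk bed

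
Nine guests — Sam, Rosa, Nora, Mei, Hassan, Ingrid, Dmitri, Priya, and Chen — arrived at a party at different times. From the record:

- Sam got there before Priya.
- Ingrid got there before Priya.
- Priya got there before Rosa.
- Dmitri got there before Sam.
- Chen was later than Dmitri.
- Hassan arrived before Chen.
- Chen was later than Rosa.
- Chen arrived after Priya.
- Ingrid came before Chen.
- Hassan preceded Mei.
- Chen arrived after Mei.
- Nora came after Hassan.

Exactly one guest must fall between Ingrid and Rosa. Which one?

Tracing the constraints gives Ingrid → Priya → Rosa, so Priya sits after Ingrid and before Rosa.
No other guest is forced both after Ingrid and before Rosa.

Priya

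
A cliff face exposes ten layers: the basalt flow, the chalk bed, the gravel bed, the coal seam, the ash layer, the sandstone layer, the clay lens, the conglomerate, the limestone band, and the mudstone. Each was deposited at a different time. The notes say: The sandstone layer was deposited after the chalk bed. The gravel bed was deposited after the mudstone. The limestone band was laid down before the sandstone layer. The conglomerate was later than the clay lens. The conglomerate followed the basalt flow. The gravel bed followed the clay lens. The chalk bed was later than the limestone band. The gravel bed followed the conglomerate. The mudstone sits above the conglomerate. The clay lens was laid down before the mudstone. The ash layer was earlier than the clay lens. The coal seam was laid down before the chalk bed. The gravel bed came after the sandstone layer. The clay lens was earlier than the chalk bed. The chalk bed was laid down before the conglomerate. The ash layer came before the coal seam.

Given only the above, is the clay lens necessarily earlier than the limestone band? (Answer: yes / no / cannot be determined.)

No chain of stated constraints runs from the clay lens to the limestone band, and none runs from the limestone band to the clay lens either.
So the relative order of the clay lens and the limestone band is not fixed by the given facts.

cannot be determined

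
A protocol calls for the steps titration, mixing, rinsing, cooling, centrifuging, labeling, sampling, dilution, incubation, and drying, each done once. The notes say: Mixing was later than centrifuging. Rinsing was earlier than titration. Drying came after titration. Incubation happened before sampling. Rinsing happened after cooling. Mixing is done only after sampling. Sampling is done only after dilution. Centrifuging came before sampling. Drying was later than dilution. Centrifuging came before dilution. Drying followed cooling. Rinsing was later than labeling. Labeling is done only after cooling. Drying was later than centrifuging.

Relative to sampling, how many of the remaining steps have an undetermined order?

Forced before sampling: centrifuging, dilution, and incubation; forced after sampling: mixing.
That leaves cooling, drying, labeling, rinsing, and titration with no forced order relative to sampling — 5.

5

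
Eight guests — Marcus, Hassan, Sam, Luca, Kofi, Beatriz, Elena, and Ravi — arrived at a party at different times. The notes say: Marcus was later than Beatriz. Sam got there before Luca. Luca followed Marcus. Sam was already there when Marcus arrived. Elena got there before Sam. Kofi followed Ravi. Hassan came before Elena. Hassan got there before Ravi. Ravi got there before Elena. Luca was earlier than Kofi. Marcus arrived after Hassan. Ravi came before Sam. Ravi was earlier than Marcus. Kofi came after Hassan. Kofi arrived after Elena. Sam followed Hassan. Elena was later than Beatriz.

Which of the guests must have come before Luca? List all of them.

Beatriz, Elena, Hassan, Marcus, Ravi, Sam

Directly stated before Luca: Marcus and Sam.
Beatriz reaches Luca via Beatriz → Marcus → Luca.
Elena reaches Luca via Elena → Sam → Luca.
Hassan reaches Luca via Hassan → Sam → Luca.
Likewise Ravi reaches Luca by chaining the stated constraints.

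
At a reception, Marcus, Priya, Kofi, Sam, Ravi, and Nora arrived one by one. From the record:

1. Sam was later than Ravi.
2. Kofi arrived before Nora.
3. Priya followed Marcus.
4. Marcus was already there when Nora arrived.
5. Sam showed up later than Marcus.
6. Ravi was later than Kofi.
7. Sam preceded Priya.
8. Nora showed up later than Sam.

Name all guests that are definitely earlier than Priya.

Kofi, Marcus, Ravi, Sam

Directly stated before Priya: Marcus and Sam.
Kofi reaches Priya via Kofi → Ravi → Sam → Priya.
Ravi reaches Priya via Ravi → Sam → Priya.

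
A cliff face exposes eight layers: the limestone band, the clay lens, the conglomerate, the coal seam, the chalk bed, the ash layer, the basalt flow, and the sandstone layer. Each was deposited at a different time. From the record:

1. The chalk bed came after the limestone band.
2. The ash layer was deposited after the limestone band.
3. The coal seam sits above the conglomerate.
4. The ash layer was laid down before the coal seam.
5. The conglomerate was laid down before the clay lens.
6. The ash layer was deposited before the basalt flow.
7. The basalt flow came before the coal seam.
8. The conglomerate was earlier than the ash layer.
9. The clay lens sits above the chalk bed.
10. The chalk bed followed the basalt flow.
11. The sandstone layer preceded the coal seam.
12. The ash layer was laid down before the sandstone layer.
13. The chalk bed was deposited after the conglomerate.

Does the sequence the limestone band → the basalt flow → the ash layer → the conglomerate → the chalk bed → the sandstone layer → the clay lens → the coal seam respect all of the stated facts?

The constraints require the ash layer before the basalt flow, but in the proposed sequence the basalt flow appears ahead of the ash layer. That one violation is enough.

no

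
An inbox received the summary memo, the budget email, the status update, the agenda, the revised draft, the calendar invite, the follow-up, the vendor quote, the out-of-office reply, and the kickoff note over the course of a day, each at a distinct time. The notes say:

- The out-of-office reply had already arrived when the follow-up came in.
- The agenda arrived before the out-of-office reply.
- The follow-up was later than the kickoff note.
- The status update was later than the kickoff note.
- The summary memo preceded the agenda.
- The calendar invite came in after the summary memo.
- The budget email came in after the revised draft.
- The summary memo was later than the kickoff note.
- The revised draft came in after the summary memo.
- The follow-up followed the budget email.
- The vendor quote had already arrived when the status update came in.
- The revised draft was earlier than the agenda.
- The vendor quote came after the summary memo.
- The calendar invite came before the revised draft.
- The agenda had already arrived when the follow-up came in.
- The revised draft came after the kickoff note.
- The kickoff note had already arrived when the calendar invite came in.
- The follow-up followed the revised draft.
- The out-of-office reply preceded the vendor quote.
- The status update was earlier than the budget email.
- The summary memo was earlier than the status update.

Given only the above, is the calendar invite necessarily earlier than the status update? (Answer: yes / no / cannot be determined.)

yes

Chain the constraints: the calendar invite → the revised draft → the agenda → the out-of-office reply → the vendor quote → the status update. Each link is directly stated, so the calendar invite comes before the status update.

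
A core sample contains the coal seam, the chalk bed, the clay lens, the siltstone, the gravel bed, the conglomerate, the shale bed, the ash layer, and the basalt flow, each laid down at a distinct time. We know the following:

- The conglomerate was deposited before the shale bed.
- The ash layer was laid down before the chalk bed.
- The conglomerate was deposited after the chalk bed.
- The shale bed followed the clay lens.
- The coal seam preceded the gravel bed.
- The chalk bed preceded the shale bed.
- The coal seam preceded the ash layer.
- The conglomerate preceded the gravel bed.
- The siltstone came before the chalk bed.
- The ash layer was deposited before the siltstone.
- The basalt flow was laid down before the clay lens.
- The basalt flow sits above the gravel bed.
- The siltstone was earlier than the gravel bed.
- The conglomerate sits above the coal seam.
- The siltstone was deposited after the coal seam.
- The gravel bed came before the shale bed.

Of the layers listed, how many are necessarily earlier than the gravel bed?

Directly stated before the gravel bed: the coal seam, the conglomerate, and the siltstone.
The ash layer reaches the gravel bed via the ash layer → the siltstone → the gravel bed.
The chalk bed reaches the gravel bed via the chalk bed → the conglomerate → the gravel bed.
That's the ash layer, the chalk bed, the coal seam, the conglomerate, and the siltstone — 5 in all.

5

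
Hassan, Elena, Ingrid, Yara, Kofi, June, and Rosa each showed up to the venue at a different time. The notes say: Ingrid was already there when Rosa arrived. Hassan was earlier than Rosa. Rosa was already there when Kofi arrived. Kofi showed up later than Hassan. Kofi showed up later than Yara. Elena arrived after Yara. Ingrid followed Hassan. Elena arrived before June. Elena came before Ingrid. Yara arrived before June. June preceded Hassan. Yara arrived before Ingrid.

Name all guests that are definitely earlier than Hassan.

Directly stated before Hassan: June.
Elena reaches Hassan via Elena → June → Hassan.
Yara reaches Hassan via Yara → June → Hassan.
No chain forces Kofi (or any of the others) ahead of Hassan.

Elena, June, Yara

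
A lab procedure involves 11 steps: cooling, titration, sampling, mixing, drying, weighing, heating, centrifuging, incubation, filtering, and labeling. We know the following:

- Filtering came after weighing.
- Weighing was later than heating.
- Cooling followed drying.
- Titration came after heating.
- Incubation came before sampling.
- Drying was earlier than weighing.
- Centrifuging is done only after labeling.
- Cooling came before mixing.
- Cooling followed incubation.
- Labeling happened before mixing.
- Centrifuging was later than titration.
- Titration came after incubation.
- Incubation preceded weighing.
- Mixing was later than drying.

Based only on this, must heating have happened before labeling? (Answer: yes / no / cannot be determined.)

cannot be determined

No chain of stated constraints runs from heating to labeling, and none runs from labeling to heating either.
So the relative order of heating and labeling is not fixed by the given facts.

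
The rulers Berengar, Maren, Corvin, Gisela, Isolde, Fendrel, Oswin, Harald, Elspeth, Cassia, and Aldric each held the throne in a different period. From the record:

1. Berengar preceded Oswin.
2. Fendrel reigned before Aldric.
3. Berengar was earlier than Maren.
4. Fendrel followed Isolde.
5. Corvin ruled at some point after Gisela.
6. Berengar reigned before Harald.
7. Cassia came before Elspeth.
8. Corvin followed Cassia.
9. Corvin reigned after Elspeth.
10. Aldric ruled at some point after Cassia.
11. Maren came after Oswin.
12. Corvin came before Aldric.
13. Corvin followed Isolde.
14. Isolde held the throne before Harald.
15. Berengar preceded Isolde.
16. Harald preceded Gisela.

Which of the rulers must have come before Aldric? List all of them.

Berengar, Cassia, Corvin, Elspeth, Fendrel, Gisela, Harald, Isolde

Directly stated before Aldric: Cassia, Corvin, and Fendrel.
Berengar reaches Aldric via Berengar → Isolde → Fendrel → Aldric.
Elspeth reaches Aldric via Elspeth → Corvin → Aldric.
Gisela reaches Aldric via Gisela → Corvin → Aldric.
Likewise Harald and Isolde each reach Aldric by chaining the stated constraints.
No chain forces Maren (or any of the others) ahead of Aldric.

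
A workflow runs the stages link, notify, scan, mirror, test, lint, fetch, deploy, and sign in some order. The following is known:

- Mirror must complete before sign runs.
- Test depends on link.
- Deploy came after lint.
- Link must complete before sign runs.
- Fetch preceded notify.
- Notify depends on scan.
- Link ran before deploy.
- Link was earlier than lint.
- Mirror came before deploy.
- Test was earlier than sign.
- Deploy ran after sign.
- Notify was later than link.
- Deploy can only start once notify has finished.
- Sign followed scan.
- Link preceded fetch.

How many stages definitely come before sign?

4

Directly stated before sign: link, mirror, scan, and test.
No chain forces fetch (or any of the others) ahead of sign.
That's link, mirror, scan, and test — 4 in all.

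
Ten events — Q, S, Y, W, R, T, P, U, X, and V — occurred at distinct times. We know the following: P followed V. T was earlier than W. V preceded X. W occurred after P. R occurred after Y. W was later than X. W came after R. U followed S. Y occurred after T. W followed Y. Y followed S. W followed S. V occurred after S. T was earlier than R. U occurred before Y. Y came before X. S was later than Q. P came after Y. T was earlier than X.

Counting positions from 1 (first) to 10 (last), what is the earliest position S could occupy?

2

Q must come before S — 1 forced predecessor.
Nothing else is forced ahead of S, so its earliest slot is position 1 + 1 = 2.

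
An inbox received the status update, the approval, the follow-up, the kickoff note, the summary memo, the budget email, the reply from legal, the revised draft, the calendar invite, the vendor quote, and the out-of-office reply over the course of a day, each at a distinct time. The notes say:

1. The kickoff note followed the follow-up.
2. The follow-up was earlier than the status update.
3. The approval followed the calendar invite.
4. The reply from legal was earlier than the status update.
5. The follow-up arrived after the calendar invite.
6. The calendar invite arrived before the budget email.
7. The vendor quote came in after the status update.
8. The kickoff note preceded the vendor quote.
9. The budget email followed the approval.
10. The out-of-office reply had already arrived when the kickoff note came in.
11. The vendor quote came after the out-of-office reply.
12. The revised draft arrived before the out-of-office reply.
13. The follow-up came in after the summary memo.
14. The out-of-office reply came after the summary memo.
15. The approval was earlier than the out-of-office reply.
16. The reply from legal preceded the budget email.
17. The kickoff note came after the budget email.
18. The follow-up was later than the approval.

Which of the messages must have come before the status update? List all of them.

Directly stated before the status update: the follow-up and the reply from legal.
The approval reaches the status update via the approval → the follow-up → the status update.
The calendar invite reaches the status update via the calendar invite → the follow-up → the status update.
The summary memo reaches the status update via the summary memo → the follow-up → the status update.
No chain forces the vendor quote (or any of the others) ahead of the status update.

the approval, the calendar invite, the follow-up, the reply from legal, the summary memo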